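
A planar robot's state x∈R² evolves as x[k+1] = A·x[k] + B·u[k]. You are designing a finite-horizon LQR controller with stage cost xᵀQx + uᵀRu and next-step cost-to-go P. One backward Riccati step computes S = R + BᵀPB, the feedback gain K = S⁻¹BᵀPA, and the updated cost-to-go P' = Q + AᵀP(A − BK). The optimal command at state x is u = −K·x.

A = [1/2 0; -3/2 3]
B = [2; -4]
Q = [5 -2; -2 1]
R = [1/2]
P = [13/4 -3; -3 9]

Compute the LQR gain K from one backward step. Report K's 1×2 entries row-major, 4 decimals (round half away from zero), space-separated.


BᵀP = [18.5000 -42.0000]
S = R + BᵀPB = [1/2] + [205.0000] = [205.5000]
BᵀPA = [72.2500 -126.0000]
K = S⁻¹·BᵀPA = [0.3516 -0.6131]
A−BK = [-0.2032 1.2263; -0.0937 0.5474]
AᵀP(A−BK) = [0.1607 -0.7007; -0.7007 3.7445]
P' = Q + AᵀP(A−BK) = [5.1607 -2.7007; -2.7007 4.7445]
tr(P') = 9.9053

0.3516 -0.6131


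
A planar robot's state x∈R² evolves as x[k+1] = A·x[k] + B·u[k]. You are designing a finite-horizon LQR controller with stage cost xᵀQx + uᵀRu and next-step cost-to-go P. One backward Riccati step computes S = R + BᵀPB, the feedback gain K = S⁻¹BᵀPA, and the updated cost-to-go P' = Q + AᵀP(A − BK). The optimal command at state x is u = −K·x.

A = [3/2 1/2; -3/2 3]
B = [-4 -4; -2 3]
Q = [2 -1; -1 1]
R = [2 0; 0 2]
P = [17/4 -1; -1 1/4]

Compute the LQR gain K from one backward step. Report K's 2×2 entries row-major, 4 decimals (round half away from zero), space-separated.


BᵀP = [-15.0000 3.5000; -20.0000 4.7500]
S = R + BᵀPB = [2 0; 0 2] + [53.0000 70.5000; 70.5000 94.2500] = [55.0000 70.5000; 70.5000 96.2500]
BᵀPA = [-27.7500 3.0000; -37.1250 4.2500]
K = S⁻¹·BᵀPA = [-0.1658 -0.0336; -0.2643 0.0688]
A−BK = [-0.2202 0.6406; -1.0386 2.7264]
AᵀP(A−BK) = [0.2130 -0.0669; -0.0669 0.1210]
P' = Q + AᵀP(A−BK) = [2.2130 -1.0669; -1.0669 1.1210]
tr(P') = 3.3340

-0.1658 -0.0336 -0.2643 0.0688


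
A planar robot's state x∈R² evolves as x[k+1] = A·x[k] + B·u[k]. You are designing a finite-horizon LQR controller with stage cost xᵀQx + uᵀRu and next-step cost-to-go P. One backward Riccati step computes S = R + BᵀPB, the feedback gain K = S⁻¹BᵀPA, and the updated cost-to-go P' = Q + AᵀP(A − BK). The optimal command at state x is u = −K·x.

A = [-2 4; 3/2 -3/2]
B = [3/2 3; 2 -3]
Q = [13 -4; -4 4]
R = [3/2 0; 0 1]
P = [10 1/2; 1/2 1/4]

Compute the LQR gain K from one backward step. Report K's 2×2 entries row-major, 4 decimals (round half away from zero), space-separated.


-0.1635 0.5969 -0.5773 1.0263

BᵀP = [16.0000 1.2500; 28.5000 0.7500]
S = R + BᵀPB = [3/2 0; 0 1] + [26.5000 44.2500; 44.2500 83.2500] = [28.0000 44.2500; 44.2500 84.2500]
BᵀPA = [-30.1250 62.1250; -55.8750 112.8750]
K = S⁻¹·BᵀPA = [-0.1635 0.5969; -0.5773 1.0263]
A−BK = [-0.0228 0.0259; 0.0951 0.3850]
AᵀP(A−BK) = [0.3787 -0.7388; -0.7388 1.6413]
P' = Q + AᵀP(A−BK) = [13.3787 -4.7388; -4.7388 5.6413]
tr(P') = 19.0200


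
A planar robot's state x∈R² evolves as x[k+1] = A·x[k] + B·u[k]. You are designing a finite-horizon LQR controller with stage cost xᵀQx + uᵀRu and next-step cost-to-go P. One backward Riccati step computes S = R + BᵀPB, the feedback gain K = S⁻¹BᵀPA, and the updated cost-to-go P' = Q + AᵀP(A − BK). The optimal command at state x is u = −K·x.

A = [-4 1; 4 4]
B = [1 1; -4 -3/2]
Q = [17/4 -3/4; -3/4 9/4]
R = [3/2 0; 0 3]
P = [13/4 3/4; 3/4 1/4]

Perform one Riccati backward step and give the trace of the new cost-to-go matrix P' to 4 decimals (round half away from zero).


BᵀP = [0.2500 -0.2500; 2.1250 0.3750]
S = R + BᵀPB = [3/2 0; 0 3] + [1.2500 0.6250; 0.6250 1.5625] = [2.7500 0.6250; 0.6250 4.5625]
BᵀPA = [-2.0000 -0.7500; -7.0000 3.6250]
K = S⁻¹·BᵀPA = [-0.3907 -0.4679; -1.4807 0.8586]
A−BK = [-2.1285 0.6093; 0.2159 3.4165]
AᵀP(A−BK) = [20.8535 -12.9254; -12.9254 9.7866]
P' = Q + AᵀP(A−BK) = [25.1035 -13.6754; -13.6754 12.0366]
tr(P') = 37.1401

37.1401


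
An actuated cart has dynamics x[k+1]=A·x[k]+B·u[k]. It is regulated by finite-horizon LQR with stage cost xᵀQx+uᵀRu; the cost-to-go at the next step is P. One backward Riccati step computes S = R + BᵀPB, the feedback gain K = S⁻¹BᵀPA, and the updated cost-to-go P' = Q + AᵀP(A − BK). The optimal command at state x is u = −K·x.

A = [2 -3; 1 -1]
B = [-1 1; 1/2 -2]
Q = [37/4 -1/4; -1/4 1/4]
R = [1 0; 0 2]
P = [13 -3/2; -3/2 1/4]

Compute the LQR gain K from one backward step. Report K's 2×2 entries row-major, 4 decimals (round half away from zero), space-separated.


BᵀP = [-13.7500 1.6250; 16.0000 -2.0000]
S = R + BᵀPB = [1 0; 0 2] + [14.5625 -17.0000; -17.0000 20.0000] = [15.5625 -17.0000; -17.0000 22.0000]
BᵀPA = [-25.8750 39.6250; 30.0000 -46.0000]
K = S⁻¹·BᵀPA = [-1.1101 1.6815; 0.5059 -0.7916]
A−BK = [0.3841 -0.5269; 2.5667 -3.4239]
AᵀP(A−BK) = [2.3513 -3.4941; -3.4941 5.2084]
P' = Q + AᵀP(A−BK) = [11.6013 -3.7441; -3.7441 5.4584]
tr(P') = 17.0597

-1.1101 1.6815 0.5059 -0.7916


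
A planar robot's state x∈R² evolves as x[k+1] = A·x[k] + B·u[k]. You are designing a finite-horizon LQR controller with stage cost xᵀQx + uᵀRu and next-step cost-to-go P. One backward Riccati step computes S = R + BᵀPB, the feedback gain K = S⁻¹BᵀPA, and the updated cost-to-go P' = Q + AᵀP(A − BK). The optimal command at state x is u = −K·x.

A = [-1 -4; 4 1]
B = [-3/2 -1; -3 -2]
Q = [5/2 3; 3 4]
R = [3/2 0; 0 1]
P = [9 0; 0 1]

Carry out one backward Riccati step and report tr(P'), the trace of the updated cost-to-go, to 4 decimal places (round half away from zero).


90.1567

BᵀP = [-13.5000 -3.0000; -9.0000 -2.0000]
S = R + BᵀPB = [3/2 0; 0 1] + [29.2500 19.5000; 19.5000 13.0000] = [30.7500 19.5000; 19.5000 14.0000]
BᵀPA = [1.5000 51.0000; 1.0000 34.0000]
K = S⁻¹·BᵀPA = [0.0299 1.0149; 0.0299 1.0149]
A−BK = [-0.9254 -1.4627; 4.1493 6.0746]
AᵀP(A−BK) = [24.9254 37.4627; 37.4627 58.7313]
P' = Q + AᵀP(A−BK) = [27.4254 40.4627; 40.4627 62.7313]
tr(P') = 90.1567


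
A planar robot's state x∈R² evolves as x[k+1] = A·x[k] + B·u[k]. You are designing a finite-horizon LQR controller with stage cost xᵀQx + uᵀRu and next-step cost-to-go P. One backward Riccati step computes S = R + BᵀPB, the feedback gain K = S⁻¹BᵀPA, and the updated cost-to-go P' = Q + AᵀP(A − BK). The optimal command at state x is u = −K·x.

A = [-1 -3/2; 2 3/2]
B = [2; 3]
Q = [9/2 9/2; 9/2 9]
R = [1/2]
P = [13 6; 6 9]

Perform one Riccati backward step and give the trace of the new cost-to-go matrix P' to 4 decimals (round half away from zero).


55.1010

BᵀP = [44.0000 39.0000]
S = R + BᵀPB = [1/2] + [205.0000] = [205.5000]
BᵀPA = [34.0000 -7.5000]
K = S⁻¹·BᵀPA = [0.1655 -0.0365]
A−BK = [-1.3309 -1.4270; 1.5036 1.6095]
AᵀP(A−BK) = [19.3747 20.7409; 20.7409 22.2263]
P' = Q + AᵀP(A−BK) = [23.8747 25.2409; 25.2409 31.2263]
tr(P') = 55.1010


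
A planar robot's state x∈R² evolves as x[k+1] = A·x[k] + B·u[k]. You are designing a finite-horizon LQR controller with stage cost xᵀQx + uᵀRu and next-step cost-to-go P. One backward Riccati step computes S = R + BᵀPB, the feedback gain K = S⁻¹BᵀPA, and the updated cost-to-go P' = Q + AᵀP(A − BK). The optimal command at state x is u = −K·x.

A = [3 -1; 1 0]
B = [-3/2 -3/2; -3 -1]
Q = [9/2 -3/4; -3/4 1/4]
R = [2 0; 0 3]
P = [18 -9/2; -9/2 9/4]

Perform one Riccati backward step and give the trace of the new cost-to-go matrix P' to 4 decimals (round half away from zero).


BᵀP = [-13.5000 0.0000; -22.5000 4.5000]
S = R + BᵀPB = [2 0; 0 3] + [20.2500 20.2500; 20.2500 29.2500] = [22.2500 20.2500; 20.2500 32.2500]
BᵀPA = [-40.5000 13.5000; -63.0000 22.5000]
K = S⁻¹·BᵀPA = [-0.0988 -0.0659; -1.8915 0.7390]
A−BK = [0.0146 0.0098; -1.1878 0.5415]
AᵀP(A−BK) = [14.0872 -5.6085; -5.6085 2.2610]
P' = Q + AᵀP(A−BK) = [18.5872 -6.3585; -6.3585 2.5110]
tr(P') = 21.0982

21.0982


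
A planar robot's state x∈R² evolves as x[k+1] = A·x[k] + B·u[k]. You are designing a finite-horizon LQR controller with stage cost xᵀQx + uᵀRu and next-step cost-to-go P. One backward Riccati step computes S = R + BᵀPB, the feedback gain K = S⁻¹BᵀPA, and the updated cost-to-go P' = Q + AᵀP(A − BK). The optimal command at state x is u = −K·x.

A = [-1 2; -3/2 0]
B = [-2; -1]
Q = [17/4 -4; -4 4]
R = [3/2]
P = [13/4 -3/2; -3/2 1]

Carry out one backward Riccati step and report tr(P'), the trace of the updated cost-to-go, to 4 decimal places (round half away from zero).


BᵀP = [-5.0000 2.0000]
S = R + BᵀPB = [3/2] + [8.0000] = [9.5000]
BᵀPA = [2.0000 -10.0000]
K = S⁻¹·BᵀPA = [0.2105 -1.0526]
A−BK = [-0.5789 -0.1053; -1.2895 -1.0526]
AᵀP(A−BK) = [0.5789 0.1053; 0.1053 2.4737]
P' = Q + AᵀP(A−BK) = [4.8289 -3.8947; -3.8947 6.4737]
tr(P') = 11.3026

11.3026


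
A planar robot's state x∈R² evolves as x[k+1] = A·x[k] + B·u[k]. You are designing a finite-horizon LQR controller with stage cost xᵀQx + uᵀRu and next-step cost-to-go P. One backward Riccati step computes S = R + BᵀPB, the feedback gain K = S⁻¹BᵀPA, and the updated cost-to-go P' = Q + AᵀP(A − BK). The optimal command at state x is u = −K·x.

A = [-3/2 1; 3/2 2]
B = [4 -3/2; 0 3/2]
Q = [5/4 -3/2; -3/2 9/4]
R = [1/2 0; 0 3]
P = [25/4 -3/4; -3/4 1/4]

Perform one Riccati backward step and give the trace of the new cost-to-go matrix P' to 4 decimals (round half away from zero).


4.4913

BᵀP = [25.0000 -3.0000; -10.5000 1.5000]
S = R + BᵀPB = [1/2 0; 0 3] + [100.0000 -42.0000; -42.0000 18.0000] = [100.5000 -42.0000; -42.0000 21.0000]
BᵀPA = [-42.0000 19.0000; 18.0000 -7.5000]
K = S⁻¹·BᵀPA = [-0.3636 0.2424; 0.1299 0.1277]
A−BK = [0.1494 0.2219; 1.3052 1.8084]
AᵀP(A−BK) = [0.3896 0.3831; 0.3831 0.6017]
P' = Q + AᵀP(A−BK) = [1.6396 -1.1169; -1.1169 2.8517]
tr(P') = 4.4913


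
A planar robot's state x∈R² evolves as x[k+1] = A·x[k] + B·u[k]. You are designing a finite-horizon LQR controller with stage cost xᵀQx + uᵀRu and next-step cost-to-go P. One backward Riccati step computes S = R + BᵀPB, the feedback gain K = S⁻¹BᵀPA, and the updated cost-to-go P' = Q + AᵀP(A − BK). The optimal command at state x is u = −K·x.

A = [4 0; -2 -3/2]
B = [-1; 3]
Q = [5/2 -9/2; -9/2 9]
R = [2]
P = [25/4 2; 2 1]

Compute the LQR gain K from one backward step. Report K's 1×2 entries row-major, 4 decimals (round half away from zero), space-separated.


BᵀP = [-0.2500 1.0000]
S = R + BᵀPB = [2] + [3.2500] = [5.2500]
BᵀPA = [-3.0000 -1.5000]
K = S⁻¹·BᵀPA = [-0.5714 -0.2857]
A−BK = [3.4286 -0.2857; -0.2857 -0.6429]
AᵀP(A−BK) = [70.2857 -9.8571; -9.8571 1.8214]
P' = Q + AᵀP(A−BK) = [72.7857 -14.3571; -14.3571 10.8214]
tr(P') = 83.6071

-0.5714 -0.2857


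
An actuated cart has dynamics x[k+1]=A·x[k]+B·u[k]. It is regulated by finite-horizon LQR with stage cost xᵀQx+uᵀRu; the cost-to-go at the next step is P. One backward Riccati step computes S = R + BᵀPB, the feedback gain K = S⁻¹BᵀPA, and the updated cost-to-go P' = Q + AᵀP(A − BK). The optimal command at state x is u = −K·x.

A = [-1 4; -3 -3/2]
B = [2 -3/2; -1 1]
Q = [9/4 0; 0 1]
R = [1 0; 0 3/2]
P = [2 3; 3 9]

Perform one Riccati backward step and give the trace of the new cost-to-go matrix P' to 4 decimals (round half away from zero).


76.3095

BᵀP = [1.0000 -3.0000; 0.0000 4.5000]
S = R + BᵀPB = [1 0; 0 3/2] + [5.0000 -4.5000; -4.5000 4.5000] = [6.0000 -4.5000; -4.5000 6.0000]
BᵀPA = [8.0000 8.5000; -13.5000 -6.7500]
K = S⁻¹·BᵀPA = [-0.8095 1.3095; -2.8571 -0.1429]
A−BK = [-3.6667 1.1667; -0.9524 -0.0476]
AᵀP(A−BK) = [68.9048 -11.4048; -11.4048 4.1548]
P' = Q + AᵀP(A−BK) = [71.1548 -11.4048; -11.4048 5.1548]
tr(P') = 76.3095


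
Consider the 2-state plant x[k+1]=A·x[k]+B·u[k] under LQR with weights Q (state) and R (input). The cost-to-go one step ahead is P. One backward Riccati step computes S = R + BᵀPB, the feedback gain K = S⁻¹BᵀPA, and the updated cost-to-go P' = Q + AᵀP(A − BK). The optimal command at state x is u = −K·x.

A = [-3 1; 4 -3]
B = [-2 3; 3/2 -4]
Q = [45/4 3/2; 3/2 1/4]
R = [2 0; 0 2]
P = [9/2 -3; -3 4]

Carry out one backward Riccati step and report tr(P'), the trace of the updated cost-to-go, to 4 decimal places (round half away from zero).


15.0442

BᵀP = [-13.5000 12.0000; 25.5000 -25.0000]
S = R + BᵀPB = [2 0; 0 2] + [45.0000 -88.5000; -88.5000 176.5000] = [47.0000 -88.5000; -88.5000 178.5000]
BᵀPA = [88.5000 -49.5000; -176.5000 100.5000]
K = S⁻¹·BᵀPA = [0.3176 0.1050; -0.8313 0.6151]
A−BK = [0.1292 -0.6353; 0.1983 -0.6972]
AᵀP(A−BK) = [1.6626 -1.2301; -1.2301 1.8816]
P' = Q + AᵀP(A−BK) = [12.9126 0.2699; 0.2699 2.1316]
tr(P') = 15.0442


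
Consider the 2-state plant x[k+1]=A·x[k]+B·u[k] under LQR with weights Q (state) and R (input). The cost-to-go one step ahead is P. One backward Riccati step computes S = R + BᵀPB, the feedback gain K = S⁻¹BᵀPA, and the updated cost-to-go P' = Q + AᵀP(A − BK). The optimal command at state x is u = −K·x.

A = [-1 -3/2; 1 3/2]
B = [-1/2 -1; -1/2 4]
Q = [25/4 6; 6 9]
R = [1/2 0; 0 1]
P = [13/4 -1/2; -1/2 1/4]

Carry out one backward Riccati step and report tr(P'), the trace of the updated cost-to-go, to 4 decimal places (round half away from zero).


16.9418

BᵀP = [-1.3750 0.1250; -5.2500 1.5000]
S = R + BᵀPB = [1/2 0; 0 1] + [0.6250 1.8750; 1.8750 11.2500] = [1.1250 1.8750; 1.8750 12.2500]
BᵀPA = [1.5000 2.2500; 6.7500 10.1250]
K = S⁻¹·BᵀPA = [0.5571 0.8356; 0.4658 0.6986]
A−BK = [-0.2557 -0.3836; -0.5845 -0.8767]
AᵀP(A−BK) = [0.5205 0.7808; 0.7808 1.1712]
P' = Q + AᵀP(A−BK) = [6.7705 6.7808; 6.7808 10.1712]
tr(P') = 16.9418


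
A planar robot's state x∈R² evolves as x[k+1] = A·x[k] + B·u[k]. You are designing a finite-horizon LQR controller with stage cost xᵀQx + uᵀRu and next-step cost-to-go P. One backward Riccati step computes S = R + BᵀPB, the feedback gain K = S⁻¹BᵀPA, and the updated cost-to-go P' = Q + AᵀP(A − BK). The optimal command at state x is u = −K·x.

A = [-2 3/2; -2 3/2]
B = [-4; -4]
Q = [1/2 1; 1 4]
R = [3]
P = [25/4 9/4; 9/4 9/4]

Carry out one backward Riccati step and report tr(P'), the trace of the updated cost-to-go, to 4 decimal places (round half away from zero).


5.6552

BᵀP = [-34.0000 -18.0000]
S = R + BᵀPB = [3] + [208.0000] = [211.0000]
BᵀPA = [104.0000 -78.0000]
K = S⁻¹·BᵀPA = [0.4929 -0.3697]
A−BK = [-0.0284 0.0213; -0.0284 0.0213]
AᵀP(A−BK) = [0.7393 -0.5545; -0.5545 0.4159]
P' = Q + AᵀP(A−BK) = [1.2393 0.4455; 0.4455 4.4159]
tr(P') = 5.6552


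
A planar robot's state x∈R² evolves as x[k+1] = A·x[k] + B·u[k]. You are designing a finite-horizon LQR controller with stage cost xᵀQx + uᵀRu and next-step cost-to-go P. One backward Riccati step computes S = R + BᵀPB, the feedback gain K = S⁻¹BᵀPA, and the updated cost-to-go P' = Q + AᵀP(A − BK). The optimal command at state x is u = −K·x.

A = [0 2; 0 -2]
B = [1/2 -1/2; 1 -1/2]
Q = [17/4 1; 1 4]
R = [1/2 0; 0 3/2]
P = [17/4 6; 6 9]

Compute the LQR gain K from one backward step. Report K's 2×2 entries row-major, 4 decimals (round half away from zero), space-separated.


BᵀP = [8.1250 12.0000; -5.1250 -7.5000]
S = R + BᵀPB = [1/2 0; 0 3/2] + [16.0625 -10.0625; -10.0625 6.3125] = [16.5625 -10.0625; -10.0625 7.8125]
BᵀPA = [0.0000 -7.7500; 0.0000 4.7500]
K = S⁻¹·BᵀPA = [0.0000 -0.4531; 0.0000 0.0244]
A−BK = [0.0000 2.2388; 0.0000 -1.5347]
AᵀP(A−BK) = [0.0000 0.0000; 0.0000 1.3726]
P' = Q + AᵀP(A−BK) = [4.2500 1.0000; 1.0000 5.3726]
tr(P') = 9.6226

0.0000 -0.4531 0.0000 0.0244


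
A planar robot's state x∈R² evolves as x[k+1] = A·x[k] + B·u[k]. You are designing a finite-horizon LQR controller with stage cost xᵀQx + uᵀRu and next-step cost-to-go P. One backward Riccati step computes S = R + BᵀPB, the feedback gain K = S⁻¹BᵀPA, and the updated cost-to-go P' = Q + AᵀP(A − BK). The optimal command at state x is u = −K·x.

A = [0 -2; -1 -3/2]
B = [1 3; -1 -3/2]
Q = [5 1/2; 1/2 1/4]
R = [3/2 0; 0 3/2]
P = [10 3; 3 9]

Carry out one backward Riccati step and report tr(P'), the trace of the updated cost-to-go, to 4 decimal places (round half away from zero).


BᵀP = [7.0000 -6.0000; 25.5000 -4.5000]
S = R + BᵀPB = [3/2 0; 0 3/2] + [13.0000 30.0000; 30.0000 83.2500] = [14.5000 30.0000; 30.0000 84.7500]
BᵀPA = [6.0000 -5.0000; 4.5000 -44.2500]
K = S⁻¹·BᵀPA = [1.1357 2.7480; -0.3489 -1.4949]
A−BK = [-0.0889 -0.2634; -0.3877 -0.9943]
AᵀP(A−BK) = [3.7560 9.7389; 9.7389 25.8421]
P' = Q + AᵀP(A−BK) = [8.7560 10.2389; 10.2389 26.0921]
tr(P') = 34.8481

34.8481


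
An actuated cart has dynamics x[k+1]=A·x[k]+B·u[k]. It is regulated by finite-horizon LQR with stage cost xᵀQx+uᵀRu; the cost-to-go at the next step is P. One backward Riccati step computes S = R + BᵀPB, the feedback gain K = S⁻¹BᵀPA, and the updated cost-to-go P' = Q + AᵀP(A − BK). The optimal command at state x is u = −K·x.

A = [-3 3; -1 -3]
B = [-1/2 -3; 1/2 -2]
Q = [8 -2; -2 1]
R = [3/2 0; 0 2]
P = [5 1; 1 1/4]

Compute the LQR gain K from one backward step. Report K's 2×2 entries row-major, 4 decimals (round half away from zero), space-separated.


0.1569 -0.2052 0.8907 -0.6519

BᵀP = [-2.0000 -0.3750; -17.0000 -3.5000]
S = R + BᵀPB = [3/2 0; 0 2] + [0.8125 6.7500; 6.7500 58.0000] = [2.3125 6.7500; 6.7500 60.0000]
BᵀPA = [6.3750 -4.8750; 54.5000 -40.5000]
K = S⁻¹·BᵀPA = [0.1569 -0.2052; 0.8907 -0.6519]
A−BK = [-0.2495 0.9416; 0.7029 -4.2012]
AᵀP(A−BK) = [1.7076 -1.4125; -1.4125 1.8471]
P' = Q + AᵀP(A−BK) = [9.7076 -3.4125; -3.4125 2.8471]
tr(P') = 12.5547


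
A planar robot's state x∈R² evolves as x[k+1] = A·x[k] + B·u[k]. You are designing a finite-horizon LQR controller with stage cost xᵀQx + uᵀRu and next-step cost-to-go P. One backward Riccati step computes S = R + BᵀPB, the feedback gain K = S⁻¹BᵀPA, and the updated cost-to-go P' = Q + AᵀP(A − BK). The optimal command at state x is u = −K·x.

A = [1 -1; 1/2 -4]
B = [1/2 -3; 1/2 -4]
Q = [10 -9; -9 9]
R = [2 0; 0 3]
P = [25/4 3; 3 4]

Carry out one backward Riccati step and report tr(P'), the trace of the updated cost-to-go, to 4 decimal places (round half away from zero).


26.3422

BᵀP = [4.6250 3.5000; -30.7500 -25.0000]
S = R + BᵀPB = [2 0; 0 3] + [4.0625 -27.8750; -27.8750 192.2500] = [6.0625 -27.8750; -27.8750 195.2500]
BᵀPA = [6.3750 -18.6250; -43.2500 130.7500]
K = S⁻¹·BᵀPA = [0.0962 0.0200; -0.2078 0.6725]
A−BK = [0.3286 1.0075; -0.3792 -1.3200]
AᵀP(A−BK) = [0.6504 1.2085; 1.2085 6.6919]
P' = Q + AᵀP(A−BK) = [10.6504 -7.7915; -7.7915 15.6919]
tr(P') = 26.3422


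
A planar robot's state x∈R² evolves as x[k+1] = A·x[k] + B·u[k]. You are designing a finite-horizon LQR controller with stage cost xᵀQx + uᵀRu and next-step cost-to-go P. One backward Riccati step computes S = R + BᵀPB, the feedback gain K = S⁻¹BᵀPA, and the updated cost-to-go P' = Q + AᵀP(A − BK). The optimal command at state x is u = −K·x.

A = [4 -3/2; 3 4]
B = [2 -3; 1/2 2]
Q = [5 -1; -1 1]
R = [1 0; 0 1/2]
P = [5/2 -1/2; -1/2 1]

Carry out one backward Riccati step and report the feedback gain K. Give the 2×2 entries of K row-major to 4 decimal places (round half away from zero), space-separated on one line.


BᵀP = [4.7500 -0.5000; -8.5000 3.5000]
S = R + BᵀPB = [1 0; 0 1/2] + [9.2500 -15.2500; -15.2500 32.5000] = [10.2500 -15.2500; -15.2500 33.0000]
BᵀPA = [17.5000 -9.1250; -23.5000 26.7500]
K = S⁻¹·BᵀPA = [2.0733 1.0106; 0.2460 1.2776]
A−BK = [0.5914 0.3116; 1.4713 0.9394]
AᵀP(A−BK) = [6.4979 3.5884; 3.5884 2.6701]
P' = Q + AᵀP(A−BK) = [11.4979 2.5884; 2.5884 3.6701]
tr(P') = 15.1680

2.0733 1.0106 0.2460 1.2776


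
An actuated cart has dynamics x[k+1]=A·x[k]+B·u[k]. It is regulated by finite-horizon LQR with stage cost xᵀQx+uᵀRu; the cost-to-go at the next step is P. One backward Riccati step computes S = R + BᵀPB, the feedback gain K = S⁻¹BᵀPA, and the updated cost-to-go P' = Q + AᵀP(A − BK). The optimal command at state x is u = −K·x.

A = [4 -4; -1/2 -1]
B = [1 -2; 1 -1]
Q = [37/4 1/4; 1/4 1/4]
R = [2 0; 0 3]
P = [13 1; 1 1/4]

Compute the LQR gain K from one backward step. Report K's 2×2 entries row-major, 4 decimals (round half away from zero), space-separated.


BᵀP = [14.0000 1.2500; -27.0000 -2.2500]
S = R + BᵀPB = [2 0; 0 3] + [15.2500 -29.2500; -29.2500 56.2500] = [17.2500 -29.2500; -29.2500 59.2500]
BᵀPA = [55.3750 -57.2500; -106.8750 110.2500]
K = S⁻¹·BᵀPA = [0.9302 -1.0045; -1.3446 1.3649]
A−BK = [0.3806 -0.2658; -2.7748 1.3694]
AᵀP(A−BK) = [8.8502 -8.3806; -8.3806 8.2658]
P' = Q + AᵀP(A−BK) = [18.1002 -8.1306; -8.1306 8.5158]
tr(P') = 26.6160

0.9302 -1.0045 -1.3446 1.3649


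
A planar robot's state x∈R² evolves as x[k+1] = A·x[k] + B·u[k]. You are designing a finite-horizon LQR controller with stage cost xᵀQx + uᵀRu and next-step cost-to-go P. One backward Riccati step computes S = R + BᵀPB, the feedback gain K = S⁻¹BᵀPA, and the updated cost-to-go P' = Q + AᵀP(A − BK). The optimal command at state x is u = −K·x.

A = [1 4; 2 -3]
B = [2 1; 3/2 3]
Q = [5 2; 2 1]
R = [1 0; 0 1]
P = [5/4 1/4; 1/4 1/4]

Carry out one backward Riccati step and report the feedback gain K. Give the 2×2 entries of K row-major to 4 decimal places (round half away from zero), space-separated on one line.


BᵀP = [2.8750 0.8750; 2.0000 1.0000]
S = R + BᵀPB = [1 0; 0 1] + [7.0625 5.5000; 5.5000 5.0000] = [8.0625 5.5000; 5.5000 6.0000]
BᵀPA = [4.6250 8.8750; 4.0000 5.0000]
K = S⁻¹·BᵀPA = [0.3172 1.4207; 0.3759 -0.4690]
A−BK = [-0.0103 1.6276; 0.3966 -3.7241]
AᵀP(A−BK) = [0.2793 0.0552; 0.0552 5.9862]
P' = Q + AᵀP(A−BK) = [5.2793 2.0552; 2.0552 6.9862]
tr(P') = 12.2655

0.3172 1.4207 0.3759 -0.4690


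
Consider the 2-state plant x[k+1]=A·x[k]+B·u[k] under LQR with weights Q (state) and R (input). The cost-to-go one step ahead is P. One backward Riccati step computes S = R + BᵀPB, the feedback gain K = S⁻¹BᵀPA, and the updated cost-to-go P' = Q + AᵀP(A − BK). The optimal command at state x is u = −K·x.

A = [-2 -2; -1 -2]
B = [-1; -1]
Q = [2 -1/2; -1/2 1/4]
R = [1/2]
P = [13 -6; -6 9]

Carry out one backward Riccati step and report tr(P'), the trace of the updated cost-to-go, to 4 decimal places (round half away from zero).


13.6310

BᵀP = [-7.0000 -3.0000]
S = R + BᵀPB = [1/2] + [10.0000] = [10.5000]
BᵀPA = [17.0000 20.0000]
K = S⁻¹·BᵀPA = [1.6190 1.9048]
A−BK = [-0.3810 -0.0952; 0.6190 -0.0952]
AᵀP(A−BK) = [9.4762 1.6190; 1.6190 1.9048]
P' = Q + AᵀP(A−BK) = [11.4762 1.1190; 1.1190 2.1548]
tr(P') = 13.6310


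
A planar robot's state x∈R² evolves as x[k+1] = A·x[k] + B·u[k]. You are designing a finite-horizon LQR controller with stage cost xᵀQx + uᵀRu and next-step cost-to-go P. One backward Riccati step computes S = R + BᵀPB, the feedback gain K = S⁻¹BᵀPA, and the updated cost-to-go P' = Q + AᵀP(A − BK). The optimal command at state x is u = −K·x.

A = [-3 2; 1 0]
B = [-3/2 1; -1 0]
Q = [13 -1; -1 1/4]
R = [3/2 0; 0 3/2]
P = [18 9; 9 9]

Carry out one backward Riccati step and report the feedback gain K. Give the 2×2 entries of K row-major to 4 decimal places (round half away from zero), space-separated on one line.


BᵀP = [-36.0000 -22.5000; 18.0000 9.0000]
S = R + BᵀPB = [3/2 0; 0 3/2] + [76.5000 -36.0000; -36.0000 18.0000] = [78.0000 -36.0000; -36.0000 19.5000]
BᵀPA = [85.5000 -72.0000; -45.0000 36.0000]
K = S⁻¹·BᵀPA = [0.2100 -0.4800; -1.9200 0.9600]
A−BK = [-0.7650 0.3200; 1.2100 -0.4800]
AᵀP(A−BK) = [12.6450 -5.7600; -5.7600 2.8800]
P' = Q + AᵀP(A−BK) = [25.6450 -6.7600; -6.7600 3.1300]
tr(P') = 28.7750

0.2100 -0.4800 -1.9200 0.9600


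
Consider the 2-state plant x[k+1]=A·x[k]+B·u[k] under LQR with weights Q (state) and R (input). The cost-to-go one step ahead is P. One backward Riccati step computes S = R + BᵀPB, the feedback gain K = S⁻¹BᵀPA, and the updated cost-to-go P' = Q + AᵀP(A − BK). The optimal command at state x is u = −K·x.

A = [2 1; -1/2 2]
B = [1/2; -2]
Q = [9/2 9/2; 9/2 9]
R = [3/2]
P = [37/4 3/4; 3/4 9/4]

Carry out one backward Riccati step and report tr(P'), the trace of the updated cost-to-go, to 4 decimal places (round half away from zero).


62.3826

BᵀP = [3.1250 -4.1250]
S = R + BᵀPB = [3/2] + [9.8125] = [11.3125]
BᵀPA = [8.3125 -5.1250]
K = S⁻¹·BᵀPA = [0.7348 -0.4530]
A−BK = [1.6326 1.2265; 0.9696 1.0939]
AᵀP(A−BK) = [29.9544 22.6409; 22.6409 18.9282]
P' = Q + AᵀP(A−BK) = [34.4544 27.1409; 27.1409 27.9282]
tr(P') = 62.3826


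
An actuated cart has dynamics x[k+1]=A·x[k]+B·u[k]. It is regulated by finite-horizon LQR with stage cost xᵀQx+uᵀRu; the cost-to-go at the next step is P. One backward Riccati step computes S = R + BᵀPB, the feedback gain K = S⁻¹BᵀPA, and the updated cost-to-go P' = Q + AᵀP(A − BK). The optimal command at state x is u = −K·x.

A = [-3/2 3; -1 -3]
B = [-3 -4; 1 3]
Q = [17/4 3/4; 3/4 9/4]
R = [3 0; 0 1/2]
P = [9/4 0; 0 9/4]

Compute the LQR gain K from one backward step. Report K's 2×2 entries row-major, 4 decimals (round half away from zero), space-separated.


BᵀP = [-6.7500 2.2500; -9.0000 6.7500]
S = R + BᵀPB = [3 0; 0 1/2] + [22.5000 33.7500; 33.7500 56.2500] = [25.5000 33.7500; 33.7500 56.7500]
BᵀPA = [7.8750 -27.0000; 6.7500 -47.2500]
K = S⁻¹·BᵀPA = [0.7112 0.2027; -0.3040 -0.9531]
A−BK = [-0.5825 -0.2045; -0.7991 -0.3433]
AᵀP(A−BK) = [3.7639 1.4626; 1.4626 0.9367]
P' = Q + AᵀP(A−BK) = [8.0139 2.2126; 2.2126 3.1867]
tr(P') = 11.2006

0.7112 0.2027 -0.3040 -0.9531


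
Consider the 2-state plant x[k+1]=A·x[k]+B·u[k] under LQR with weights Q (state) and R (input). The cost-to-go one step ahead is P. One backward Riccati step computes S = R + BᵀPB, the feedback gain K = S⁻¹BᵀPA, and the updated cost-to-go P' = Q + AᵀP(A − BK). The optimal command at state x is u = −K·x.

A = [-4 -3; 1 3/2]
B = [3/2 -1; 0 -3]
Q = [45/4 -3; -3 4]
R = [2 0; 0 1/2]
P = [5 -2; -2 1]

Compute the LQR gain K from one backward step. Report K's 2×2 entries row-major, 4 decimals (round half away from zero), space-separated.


BᵀP = [7.5000 -3.0000; 1.0000 -1.0000]
S = R + BᵀPB = [2 0; 0 1/2] + [11.2500 1.5000; 1.5000 2.0000] = [13.2500 1.5000; 1.5000 2.5000]
BᵀPA = [-33.0000 -27.0000; -5.0000 -4.5000]
K = S⁻¹·BᵀPA = [-2.4291 -1.9676; -0.5425 -0.6194]
A−BK = [-0.8988 -0.6680; -0.6275 -0.3583]
AᵀP(A−BK) = [14.1255 11.4717; 11.4717 9.3370]
P' = Q + AᵀP(A−BK) = [25.3755 8.4717; 8.4717 13.3370]
tr(P') = 38.7126

-2.4291 -1.9676 -0.5425 -0.6194


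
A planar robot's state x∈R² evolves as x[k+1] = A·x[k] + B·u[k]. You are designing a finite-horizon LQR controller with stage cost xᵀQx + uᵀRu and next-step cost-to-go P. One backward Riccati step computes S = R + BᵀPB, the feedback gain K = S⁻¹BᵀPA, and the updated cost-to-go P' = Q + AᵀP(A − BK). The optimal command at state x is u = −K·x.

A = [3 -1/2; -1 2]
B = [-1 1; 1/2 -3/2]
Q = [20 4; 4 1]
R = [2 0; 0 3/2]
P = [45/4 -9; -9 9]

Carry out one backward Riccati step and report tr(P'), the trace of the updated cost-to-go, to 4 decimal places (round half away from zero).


28.6047

BᵀP = [-15.7500 13.5000; 24.7500 -22.5000]
S = R + BᵀPB = [2 0; 0 3/2] + [22.5000 -36.0000; -36.0000 58.5000] = [24.5000 -36.0000; -36.0000 60.0000]
BᵀPA = [-60.7500 34.8750; 96.7500 -57.3750]
K = S⁻¹·BᵀPA = [-0.9310 0.1552; 1.0539 -0.8631]
A−BK = [1.0151 0.5183; 1.0463 0.6277]
AᵀP(A−BK) = [5.7268 -0.4388; -0.4388 1.8778]
P' = Q + AᵀP(A−BK) = [25.7268 3.5612; 3.5612 2.8778]
tr(P') = 28.6047


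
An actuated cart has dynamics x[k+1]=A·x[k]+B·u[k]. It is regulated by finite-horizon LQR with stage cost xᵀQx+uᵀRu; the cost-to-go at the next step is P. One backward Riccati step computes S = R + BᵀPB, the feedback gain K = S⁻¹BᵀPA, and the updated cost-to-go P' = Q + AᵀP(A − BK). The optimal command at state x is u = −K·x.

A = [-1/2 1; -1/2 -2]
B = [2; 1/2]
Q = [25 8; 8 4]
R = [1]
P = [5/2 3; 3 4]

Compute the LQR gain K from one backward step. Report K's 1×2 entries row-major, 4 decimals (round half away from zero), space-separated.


-0.4028 -0.5278

BᵀP = [6.5000 8.0000]
S = R + BᵀPB = [1] + [17.0000] = [18.0000]
BᵀPA = [-7.2500 -9.5000]
K = S⁻¹·BᵀPA = [-0.4028 -0.5278]
A−BK = [0.3056 2.0556; -0.2986 -1.7361]
AᵀP(A−BK) = [0.2049 0.4236; 0.4236 1.4861]
P' = Q + AᵀP(A−BK) = [25.2049 8.4236; 8.4236 5.4861]
tr(P') = 30.6910


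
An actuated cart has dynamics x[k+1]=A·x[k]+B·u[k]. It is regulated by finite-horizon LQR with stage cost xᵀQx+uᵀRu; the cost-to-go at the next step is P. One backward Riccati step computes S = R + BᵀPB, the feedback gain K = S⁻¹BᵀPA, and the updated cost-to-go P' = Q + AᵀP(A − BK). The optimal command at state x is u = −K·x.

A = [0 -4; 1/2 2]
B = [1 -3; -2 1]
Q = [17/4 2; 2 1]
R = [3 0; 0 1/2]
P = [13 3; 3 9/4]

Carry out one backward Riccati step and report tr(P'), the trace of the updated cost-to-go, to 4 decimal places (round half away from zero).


6.4760

BᵀP = [7.0000 -1.5000; -36.0000 -6.7500]
S = R + BᵀPB = [3 0; 0 1/2] + [10.0000 -22.5000; -22.5000 101.2500] = [13.0000 -22.5000; -22.5000 101.7500]
BᵀPA = [-0.7500 -31.0000; -3.3750 130.5000]
K = S⁻¹·BᵀPA = [-0.1865 -0.2670; -0.0744 1.2235]
A−BK = [-0.0367 -0.0625; 0.2015 0.2425]
AᵀP(A−BK) = [0.1715 0.1791; 0.1791 1.0545]
P' = Q + AᵀP(A−BK) = [4.4215 2.1791; 2.1791 2.0545]
tr(P') = 6.4760


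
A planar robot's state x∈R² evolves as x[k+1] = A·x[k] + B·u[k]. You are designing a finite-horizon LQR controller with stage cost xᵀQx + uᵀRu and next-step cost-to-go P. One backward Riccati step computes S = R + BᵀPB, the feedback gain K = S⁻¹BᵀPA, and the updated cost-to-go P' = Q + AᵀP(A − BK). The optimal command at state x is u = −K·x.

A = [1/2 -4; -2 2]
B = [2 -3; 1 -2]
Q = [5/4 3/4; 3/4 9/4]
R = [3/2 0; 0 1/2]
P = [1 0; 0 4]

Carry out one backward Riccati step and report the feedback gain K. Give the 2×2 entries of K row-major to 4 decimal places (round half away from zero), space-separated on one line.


BᵀP = [2.0000 4.0000; -3.0000 -8.0000]
S = R + BᵀPB = [3/2 0; 0 1/2] + [8.0000 -14.0000; -14.0000 25.0000] = [9.5000 -14.0000; -14.0000 25.5000]
BᵀPA = [-7.0000 0.0000; 14.5000 -4.0000]
K = S⁻¹·BᵀPA = [0.5297 -1.2108; 0.8595 -0.8216]
A−BK = [2.0189 -4.0432; -0.8108 1.5676]
AᵀP(A−BK) = [7.4959 -14.5622; -14.5622 28.7135]
P' = Q + AᵀP(A−BK) = [8.7459 -13.8122; -13.8122 30.9635]
tr(P') = 39.7095

0.5297 -1.2108 0.8595 -0.8216


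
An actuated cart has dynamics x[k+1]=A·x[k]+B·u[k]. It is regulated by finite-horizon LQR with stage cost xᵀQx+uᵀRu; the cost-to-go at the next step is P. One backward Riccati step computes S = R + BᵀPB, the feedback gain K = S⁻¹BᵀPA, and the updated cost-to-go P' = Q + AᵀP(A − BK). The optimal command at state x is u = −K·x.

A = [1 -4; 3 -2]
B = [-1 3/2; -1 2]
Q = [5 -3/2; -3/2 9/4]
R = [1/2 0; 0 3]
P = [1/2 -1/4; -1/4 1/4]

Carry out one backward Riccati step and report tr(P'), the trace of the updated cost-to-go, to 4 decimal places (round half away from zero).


BᵀP = [-0.2500 0.0000; 0.2500 0.1250]
S = R + BᵀPB = [1/2 0; 0 3] + [0.2500 -0.3750; -0.3750 0.6250] = [0.7500 -0.3750; -0.3750 3.6250]
BᵀPA = [-0.2500 1.0000; 0.6250 -1.2500]
K = S⁻¹·BᵀPA = [-0.2606 1.2242; 0.1455 -0.2182]
A−BK = [0.5212 -2.4485; 2.4485 -0.3394]
AᵀP(A−BK) = [1.0939 0.4424; 0.4424 3.5030]
P' = Q + AᵀP(A−BK) = [6.0939 -1.0576; -1.0576 5.7530]
tr(P') = 11.8470

11.8470


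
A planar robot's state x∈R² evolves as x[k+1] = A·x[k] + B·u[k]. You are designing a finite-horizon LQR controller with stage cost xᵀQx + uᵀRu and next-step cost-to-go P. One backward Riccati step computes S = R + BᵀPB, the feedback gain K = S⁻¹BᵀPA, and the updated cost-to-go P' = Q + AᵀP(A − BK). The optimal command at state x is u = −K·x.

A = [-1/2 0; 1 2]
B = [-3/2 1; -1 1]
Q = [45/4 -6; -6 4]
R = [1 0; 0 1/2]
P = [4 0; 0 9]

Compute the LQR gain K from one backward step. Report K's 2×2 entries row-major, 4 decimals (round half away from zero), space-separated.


0.7619 0.8571 1.3651 2.2857

BᵀP = [-6.0000 -9.0000; 4.0000 9.0000]
S = R + BᵀPB = [1 0; 0 1/2] + [18.0000 -15.0000; -15.0000 13.0000] = [19.0000 -15.0000; -15.0000 13.5000]
BᵀPA = [-6.0000 -18.0000; 7.0000 18.0000]
K = S⁻¹·BᵀPA = [0.7619 0.8571; 1.3651 2.2857]
A−BK = [-0.7222 -1.0000; 0.3968 0.5714]
AᵀP(A−BK) = [5.0159 7.1429; 7.1429 10.2857]
P' = Q + AᵀP(A−BK) = [16.2659 1.1429; 1.1429 14.2857]
tr(P') = 30.5516


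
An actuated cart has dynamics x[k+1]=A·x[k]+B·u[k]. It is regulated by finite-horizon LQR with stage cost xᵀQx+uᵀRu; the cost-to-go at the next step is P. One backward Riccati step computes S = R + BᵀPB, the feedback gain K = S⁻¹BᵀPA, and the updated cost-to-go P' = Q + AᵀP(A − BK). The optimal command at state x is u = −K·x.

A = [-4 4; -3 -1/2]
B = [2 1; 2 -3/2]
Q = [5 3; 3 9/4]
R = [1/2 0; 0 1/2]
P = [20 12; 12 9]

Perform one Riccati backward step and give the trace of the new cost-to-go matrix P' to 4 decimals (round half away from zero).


10.9920

BᵀP = [64.0000 42.0000; 2.0000 -1.5000]
S = R + BᵀPB = [1/2 0; 0 1/2] + [212.0000 1.0000; 1.0000 4.2500] = [212.5000 1.0000; 1.0000 4.7500]
BᵀPA = [-382.0000 235.0000; -3.5000 8.7500]
K = S⁻¹·BᵀPA = [-1.7960 1.0983; -0.3587 1.6109]
A−BK = [-0.0493 0.1925; 0.0538 -0.2803]
AᵀP(A−BK) = [1.6881 -1.3106; -1.3106 2.0539]
P' = Q + AᵀP(A−BK) = [6.6881 1.6894; 1.6894 4.3039]
tr(P') = 10.9920


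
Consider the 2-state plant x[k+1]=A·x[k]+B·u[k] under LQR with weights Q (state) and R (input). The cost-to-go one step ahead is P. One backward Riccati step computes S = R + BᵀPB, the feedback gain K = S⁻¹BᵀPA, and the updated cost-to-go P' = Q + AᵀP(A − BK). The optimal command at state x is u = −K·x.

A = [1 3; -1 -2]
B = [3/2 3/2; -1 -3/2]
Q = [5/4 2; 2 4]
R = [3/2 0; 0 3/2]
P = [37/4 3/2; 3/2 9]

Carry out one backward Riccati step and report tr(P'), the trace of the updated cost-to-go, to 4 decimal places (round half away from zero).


9.3730

BᵀP = [12.3750 -6.7500; 11.6250 -11.2500]
S = R + BᵀPB = [3/2 0; 0 3/2] + [25.3125 28.6875; 28.6875 34.3125] = [26.8125 28.6875; 28.6875 35.8125]
BᵀPA = [19.1250 50.6250; 22.8750 57.3750]
K = S⁻¹·BᵀPA = [0.2090 1.2172; 0.4713 0.6270]
A−BK = [-0.0205 0.2336; -0.0840 0.1578]
AᵀP(A−BK) = [0.4713 0.6270; 0.6270 3.6516]
P' = Q + AᵀP(A−BK) = [1.7213 2.6270; 2.6270 7.6516]
tr(P') = 9.3730


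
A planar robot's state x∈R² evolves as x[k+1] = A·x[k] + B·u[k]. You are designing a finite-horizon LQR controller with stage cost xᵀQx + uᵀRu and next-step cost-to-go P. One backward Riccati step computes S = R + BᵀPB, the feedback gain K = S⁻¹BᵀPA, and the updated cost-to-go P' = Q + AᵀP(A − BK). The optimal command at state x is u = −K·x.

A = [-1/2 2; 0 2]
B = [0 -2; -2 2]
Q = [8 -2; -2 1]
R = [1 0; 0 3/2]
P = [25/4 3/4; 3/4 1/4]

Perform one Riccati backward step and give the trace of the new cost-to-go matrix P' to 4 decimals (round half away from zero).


12.6114

BᵀP = [-1.5000 -0.5000; -11.0000 -1.0000]
S = R + BᵀPB = [1 0; 0 3/2] + [1.0000 2.0000; 2.0000 20.0000] = [2.0000 2.0000; 2.0000 21.5000]
BᵀPA = [0.7500 -4.0000; 5.5000 -24.0000]
K = S⁻¹·BᵀPA = [0.1314 -0.9744; 0.2436 -1.0256]
A−BK = [-0.0128 -0.0513; -0.2244 2.1026]
AᵀP(A−BK) = [0.1242 -0.6282; -0.6282 3.4872]
P' = Q + AᵀP(A−BK) = [8.1242 -2.6282; -2.6282 4.4872]
tr(P') = 12.6114


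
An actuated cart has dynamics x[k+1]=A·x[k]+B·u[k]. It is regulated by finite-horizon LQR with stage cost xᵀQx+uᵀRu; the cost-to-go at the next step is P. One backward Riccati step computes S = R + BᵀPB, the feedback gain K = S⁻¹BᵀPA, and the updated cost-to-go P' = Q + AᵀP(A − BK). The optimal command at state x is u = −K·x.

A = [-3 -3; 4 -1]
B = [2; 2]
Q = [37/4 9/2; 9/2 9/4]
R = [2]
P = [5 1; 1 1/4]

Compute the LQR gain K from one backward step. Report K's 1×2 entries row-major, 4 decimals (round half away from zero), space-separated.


-0.8387 -1.2419

BᵀP = [12.0000 2.5000]
S = R + BᵀPB = [2] + [29.0000] = [31.0000]
BᵀPA = [-26.0000 -38.5000]
K = S⁻¹·BᵀPA = [-0.8387 -1.2419]
A−BK = [-1.3226 -0.5161; 5.6774 1.4839]
AᵀP(A−BK) = [3.1935 2.7097; 2.7097 3.4355]
P' = Q + AᵀP(A−BK) = [12.4435 7.2097; 7.2097 5.6855]
tr(P') = 18.1290


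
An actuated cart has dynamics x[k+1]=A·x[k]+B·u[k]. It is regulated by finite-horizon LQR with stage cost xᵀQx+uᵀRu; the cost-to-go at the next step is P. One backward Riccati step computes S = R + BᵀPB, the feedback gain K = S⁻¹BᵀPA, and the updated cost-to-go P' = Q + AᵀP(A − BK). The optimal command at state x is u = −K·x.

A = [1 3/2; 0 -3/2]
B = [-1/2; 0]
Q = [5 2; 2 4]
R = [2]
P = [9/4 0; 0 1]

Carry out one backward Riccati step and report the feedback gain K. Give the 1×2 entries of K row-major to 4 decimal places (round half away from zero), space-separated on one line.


-0.4390 -0.6585

BᵀP = [-1.1250 0.0000]
S = R + BᵀPB = [2] + [0.5625] = [2.5625]
BᵀPA = [-1.1250 -1.6875]
K = S⁻¹·BᵀPA = [-0.4390 -0.6585]
A−BK = [0.7805 1.1707; 0.0000 -1.5000]
AᵀP(A−BK) = [1.7561 2.6341; 2.6341 6.2012]
P' = Q + AᵀP(A−BK) = [6.7561 4.6341; 4.6341 10.2012]
tr(P') = 16.9573


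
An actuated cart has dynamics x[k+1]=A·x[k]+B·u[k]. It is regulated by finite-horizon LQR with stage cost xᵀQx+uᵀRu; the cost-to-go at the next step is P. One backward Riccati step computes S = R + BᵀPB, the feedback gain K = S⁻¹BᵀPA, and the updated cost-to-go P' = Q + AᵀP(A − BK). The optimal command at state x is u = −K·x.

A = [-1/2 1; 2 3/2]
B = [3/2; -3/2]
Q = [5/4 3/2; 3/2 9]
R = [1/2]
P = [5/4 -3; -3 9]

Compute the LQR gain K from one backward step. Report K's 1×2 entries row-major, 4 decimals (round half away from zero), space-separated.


-1.0573 -0.5565

BᵀP = [6.3750 -18.0000]
S = R + BᵀPB = [1/2] + [36.5625] = [37.0625]
BᵀPA = [-39.1875 -20.6250]
K = S⁻¹·BᵀPA = [-1.0573 -0.5565]
A−BK = [1.0860 1.8347; 0.4140 0.6653]
AᵀP(A−BK) = [0.8782 0.8175; 0.8175 1.0223]
P' = Q + AᵀP(A−BK) = [2.1282 2.3175; 2.3175 10.0223]
tr(P') = 12.1505


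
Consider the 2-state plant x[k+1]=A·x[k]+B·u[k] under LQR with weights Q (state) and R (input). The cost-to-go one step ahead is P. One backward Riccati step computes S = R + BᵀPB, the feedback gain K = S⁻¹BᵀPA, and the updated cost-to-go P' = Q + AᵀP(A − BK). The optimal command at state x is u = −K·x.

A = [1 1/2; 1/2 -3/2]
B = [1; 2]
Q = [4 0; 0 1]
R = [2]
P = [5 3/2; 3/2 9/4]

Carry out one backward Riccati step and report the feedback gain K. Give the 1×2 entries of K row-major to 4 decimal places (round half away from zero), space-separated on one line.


0.5000 -0.2273

BᵀP = [8.0000 6.0000]
S = R + BᵀPB = [2] + [20.0000] = [22.0000]
BᵀPA = [11.0000 -5.0000]
K = S⁻¹·BᵀPA = [0.5000 -0.2273]
A−BK = [0.5000 0.7273; -0.5000 -1.0455]
AᵀP(A−BK) = [1.5625 1.4375; 1.4375 2.9261]
P' = Q + AᵀP(A−BK) = [5.5625 1.4375; 1.4375 3.9261]
tr(P') = 9.4886


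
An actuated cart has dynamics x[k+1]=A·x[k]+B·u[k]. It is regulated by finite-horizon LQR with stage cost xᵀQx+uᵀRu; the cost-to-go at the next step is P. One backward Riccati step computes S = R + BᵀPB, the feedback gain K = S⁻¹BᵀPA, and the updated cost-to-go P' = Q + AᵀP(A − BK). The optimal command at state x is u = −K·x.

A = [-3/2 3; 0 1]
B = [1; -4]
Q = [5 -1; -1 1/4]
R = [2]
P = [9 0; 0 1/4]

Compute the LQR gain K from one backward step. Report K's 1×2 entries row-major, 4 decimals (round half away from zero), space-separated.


BᵀP = [9.0000 -1.0000]
S = R + BᵀPB = [2] + [13.0000] = [15.0000]
BᵀPA = [-13.5000 26.0000]
K = S⁻¹·BᵀPA = [-0.9000 1.7333]
A−BK = [-0.6000 1.2667; -3.6000 7.9333]
AᵀP(A−BK) = [8.1000 -17.1000; -17.1000 36.1833]
P' = Q + AᵀP(A−BK) = [13.1000 -18.1000; -18.1000 36.4333]
tr(P') = 49.5333

-0.9000 1.7333
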